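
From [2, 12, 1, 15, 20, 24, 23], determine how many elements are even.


Check each element:
  2 is even
  12 is even
  1 is odd
  15 is odd
  20 is even
  24 is even
  23 is odd
Evens: [2, 12, 20, 24]
Count of evens = 4
Final answer: 4


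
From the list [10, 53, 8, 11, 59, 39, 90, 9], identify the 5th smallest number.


Sort ascending: [8, 9, 10, 11, 39, 53, 59, 90]
The 5th element (1-indexed) is at index 4.
Value = 39
Final answer: 39


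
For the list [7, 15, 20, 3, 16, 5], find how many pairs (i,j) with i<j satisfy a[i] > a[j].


For each element, count the later elements that are smaller than it:
  7 (index 0): smaller elements after it = [3, 5] -> 2
  15 (index 1): smaller elements after it = [3, 5] -> 2
  20 (index 2): smaller elements after it = [3, 16, 5] -> 3
  3 (index 3): smaller elements after it = [] -> 0
  16 (index 4): smaller elements after it = [5] -> 1
Total inversions = 2 + 2 + 3 + 0 + 1 = 8
Final answer: 8


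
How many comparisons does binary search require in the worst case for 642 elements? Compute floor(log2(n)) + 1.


Binary search halves the search space each step.
Maximum comparisons = floor(log2(642)) + 1
log2(642) = 9.3264
floor(log2(642)) = 9, so 9 + 1 = 10
Final answer: 10


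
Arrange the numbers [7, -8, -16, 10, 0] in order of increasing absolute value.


Compute absolute values:
  |7| = 7
  |-8| = 8
  |-16| = 16
  |10| = 10
  |0| = 0
Absolute values in increasing order: 0 < 7 < 8 < 10 < 16
Listing the original numbers in that order gives the answer.
Final answer: [0, 7, -8, 10, -16]


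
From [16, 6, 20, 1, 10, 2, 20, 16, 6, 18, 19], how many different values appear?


List all unique values:
Distinct values: [1, 2, 6, 10, 16, 18, 19, 20]
Count = 8
Final answer: 8


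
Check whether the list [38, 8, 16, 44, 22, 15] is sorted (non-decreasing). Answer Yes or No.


Check consecutive pairs:
  38 <= 8? False
  8 <= 16? True
  16 <= 44? True
  44 <= 22? False
  22 <= 15? False
3 consecutive pair(s) are out of order, so the list is not sorted.
Final answer: No


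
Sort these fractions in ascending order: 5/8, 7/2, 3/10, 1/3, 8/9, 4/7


Convert to decimal for comparison:
  5/8 = 0.625
  7/2 = 3.5
  3/10 = 0.3
  1/3 = 0.3333
  8/9 = 0.8889
  4/7 = 0.5714
Decimals in increasing order: 0.3 < 0.3333 < 0.5714 < 0.625 < 0.8889 < 3.5
Writing each back as its fraction gives the sorted order.
Final answer: 3/10, 1/3, 4/7, 5/8, 8/9, 7/2


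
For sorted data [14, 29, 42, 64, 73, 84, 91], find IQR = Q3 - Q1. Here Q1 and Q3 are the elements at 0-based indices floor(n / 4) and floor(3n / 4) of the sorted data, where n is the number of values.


The data has n = 7 elements.
Q1 index = floor(7 / 4) = floor(1.75) = 1; Q3 index = floor(3 * 7 / 4) = floor(5.25) = 5
Q1 = element at index 1 = 29
Q3 = element at index 5 = 84
IQR = 84 - 29 = 55
Final answer: 55


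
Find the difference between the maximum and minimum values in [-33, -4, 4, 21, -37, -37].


Maximum value: 21
Minimum value: -37
Range = 21 - (-37) = 58
Final answer: 58


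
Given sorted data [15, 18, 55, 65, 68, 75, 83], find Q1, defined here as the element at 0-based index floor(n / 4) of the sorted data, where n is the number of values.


The list has n = 7 elements.
Q1 index = floor(7 / 4) = floor(1.75) = 1
Counting from index 0 in the sorted data, the element at index 1 is 18.
Final answer: 18


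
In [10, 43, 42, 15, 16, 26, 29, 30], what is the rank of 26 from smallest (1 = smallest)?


Sort ascending: [10, 15, 16, 26, 29, 30, 42, 43]
Find 26 in the sorted list.
26 is at position 4 (1-indexed).
Final answer: 4


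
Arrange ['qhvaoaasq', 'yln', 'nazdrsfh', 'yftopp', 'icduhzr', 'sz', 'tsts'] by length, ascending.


Compute lengths:
  'qhvaoaasq' has length 9
  'yln' has length 3
  'nazdrsfh' has length 8
  'yftopp' has length 6
  'icduhzr' has length 7
  'sz' has length 2
  'tsts' has length 4
Lengths in increasing order: 2 < 3 < 4 < 6 < 7 < 8 < 9
Listing the words in that order gives the answer.
Final answer: ['sz', 'yln', 'tsts', 'yftopp', 'icduhzr', 'nazdrsfh', 'qhvaoaasq']


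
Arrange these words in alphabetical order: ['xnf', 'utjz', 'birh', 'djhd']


Compare strings character by character (the first differing letter decides):
  'birh' < 'djhd' since 'b' < 'd' at position 1
  'djhd' < 'utjz' since 'd' < 'u' at position 1
  'utjz' < 'xnf' since 'u' < 'x' at position 1
Chaining these comparisons gives the alphabetical order.
Final answer: ['birh', 'djhd', 'utjz', 'xnf']


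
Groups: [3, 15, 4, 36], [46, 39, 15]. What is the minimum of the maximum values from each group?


Find max of each group:
  Group 1: [3, 15, 4, 36] -> max = 36
  Group 2: [46, 39, 15] -> max = 46
Maxes: [36, 46]
Minimum of maxes = 36
Final answer: 36


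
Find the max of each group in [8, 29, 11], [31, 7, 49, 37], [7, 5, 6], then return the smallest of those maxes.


Find max of each group:
  Group 1: [8, 29, 11] -> max = 29
  Group 2: [31, 7, 49, 37] -> max = 49
  Group 3: [7, 5, 6] -> max = 7
Maxes: [29, 49, 7]
Minimum of maxes = 7
Final answer: 7


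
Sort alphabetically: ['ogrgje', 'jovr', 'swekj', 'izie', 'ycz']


Compare strings character by character (the first differing letter decides):
  'izie' < 'jovr' since 'i' < 'j' at position 1
  'jovr' < 'ogrgje' since 'j' < 'o' at position 1
  'ogrgje' < 'swekj' since 'o' < 's' at position 1
  'swekj' < 'ycz' since 's' < 'y' at position 1
Chaining these comparisons gives the alphabetical order.
Final answer: ['izie', 'jovr', 'ogrgje', 'swekj', 'ycz']


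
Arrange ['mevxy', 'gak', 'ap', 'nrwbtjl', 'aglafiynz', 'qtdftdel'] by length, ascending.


Compute lengths:
  'mevxy' has length 5
  'gak' has length 3
  'ap' has length 2
  'nrwbtjl' has length 7
  'aglafiynz' has length 9
  'qtdftdel' has length 8
Lengths in increasing order: 2 < 3 < 5 < 7 < 8 < 9
Listing the words in that order gives the answer.
Final answer: ['ap', 'gak', 'mevxy', 'nrwbtjl', 'qtdftdel', 'aglafiynz']


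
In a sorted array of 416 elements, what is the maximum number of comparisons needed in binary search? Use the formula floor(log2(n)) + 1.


Binary search halves the search space each step.
Maximum comparisons = floor(log2(416)) + 1
log2(416) = 8.7004
floor(log2(416)) = 8, so 8 + 1 = 9
Final answer: 9


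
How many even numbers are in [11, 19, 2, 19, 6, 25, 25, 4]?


Check each element:
  11 is odd
  19 is odd
  2 is even
  19 is odd
  6 is even
  25 is odd
  25 is odd
  4 is even
Evens: [2, 6, 4]
Count of evens = 3
Final answer: 3


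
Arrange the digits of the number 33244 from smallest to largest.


The number 33244 has digits: 3, 3, 2, 4, 4
Sorted: 2, 3, 3, 4, 4
Joining the sorted digits gives the result.
Final answer: 23344


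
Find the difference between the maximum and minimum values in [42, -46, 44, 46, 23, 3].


Maximum value: 46
Minimum value: -46
Range = 46 - (-46) = 92
Final answer: 92


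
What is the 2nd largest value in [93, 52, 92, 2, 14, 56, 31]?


Sort descending: [93, 92, 56, 52, 31, 14, 2]
The 2nd element (1-indexed) is at index 1.
Value = 92
Final answer: 92


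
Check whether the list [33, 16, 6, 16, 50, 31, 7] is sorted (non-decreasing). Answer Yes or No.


Check consecutive pairs:
  33 <= 16? False
  16 <= 6? False
  6 <= 16? True
  16 <= 50? True
  50 <= 31? False
  31 <= 7? False
4 consecutive pair(s) are out of order, so the list is not sorted.
Final answer: No


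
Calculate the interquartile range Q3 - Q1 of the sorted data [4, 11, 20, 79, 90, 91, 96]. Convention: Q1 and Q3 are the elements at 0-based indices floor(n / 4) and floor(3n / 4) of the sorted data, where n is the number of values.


The data has n = 7 elements.
Q1 index = floor(7 / 4) = floor(1.75) = 1; Q3 index = floor(3 * 7 / 4) = floor(5.25) = 5
Q1 = element at index 1 = 11
Q3 = element at index 5 = 91
IQR = 91 - 11 = 80
Final answer: 80


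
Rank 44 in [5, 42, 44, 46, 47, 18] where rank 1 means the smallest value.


Sort ascending: [5, 18, 42, 44, 46, 47]
Find 44 in the sorted list.
44 is at position 4 (1-indexed).
Final answer: 4


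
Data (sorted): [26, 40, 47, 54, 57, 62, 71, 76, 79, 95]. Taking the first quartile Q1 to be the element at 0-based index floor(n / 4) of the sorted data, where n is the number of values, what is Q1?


The list has n = 10 elements.
Q1 index = floor(10 / 4) = floor(2.5) = 2
Counting from index 0 in the sorted data, the element at index 2 is 47.
Final answer: 47


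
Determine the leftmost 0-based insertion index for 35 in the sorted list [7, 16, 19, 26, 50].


List is sorted: [7, 16, 19, 26, 50]
We need the leftmost position where 35 can be inserted, i.e. the first index whose element is >= 35 (or the end of the list if none is).
Binary search with low=0, high=5 (0-based indices):
  low=0, high=5, mid=2: a[2]=19 < 35, so low = 3
  low=3, high=5, mid=4: a[4]=50 >= 35, so high = 4
  low=3, high=4, mid=3: a[3]=26 < 35, so low = 4
Now low = high = 4, so the insertion index is 4.
Final answer: 4


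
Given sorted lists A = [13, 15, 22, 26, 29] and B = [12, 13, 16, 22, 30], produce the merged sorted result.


List A: [13, 15, 22, 26, 29]
List B: [12, 13, 16, 22, 30]
Repeatedly compare the front elements and take the smaller:
  13 vs 12 -> take 12
  13 vs 13 -> take 13
  15 vs 13 -> take 13
  15 vs 16 -> take 15
  22 vs 16 -> take 16
  22 vs 22 -> take 22
  26 vs 22 -> take 22
  26 vs 30 -> take 26
  29 vs 30 -> take 29
  A is exhausted; append the rest of B: [30]
Final answer: [12, 13, 13, 15, 16, 22, 22, 26, 29, 30]


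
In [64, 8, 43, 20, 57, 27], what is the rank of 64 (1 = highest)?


Sort descending: [64, 57, 43, 27, 20, 8]
Find 64 in the sorted list.
64 is at position 1.
Final answer: 1


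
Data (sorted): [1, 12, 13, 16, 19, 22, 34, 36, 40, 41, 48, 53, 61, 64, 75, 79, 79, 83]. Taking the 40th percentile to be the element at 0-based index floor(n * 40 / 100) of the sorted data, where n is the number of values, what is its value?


The dataset has n = 18 elements.
Index = floor(18 * 40 / 100) = floor(720 / 100) = floor(7.2) = 7
Counting from index 0 in the sorted data, the element at index 7 is 36.
Final answer: 36


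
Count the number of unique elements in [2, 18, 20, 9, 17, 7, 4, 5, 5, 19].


List all unique values:
Distinct values: [2, 4, 5, 7, 9, 17, 18, 19, 20]
Count = 9
Final answer: 9


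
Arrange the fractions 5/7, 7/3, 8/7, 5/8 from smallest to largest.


Convert to decimal for comparison:
  5/7 = 0.7143
  7/3 = 2.3333
  8/7 = 1.1429
  5/8 = 0.625
Decimals in increasing order: 0.625 < 0.7143 < 1.1429 < 2.3333
Writing each back as its fraction gives the sorted order.
Final answer: 5/8, 5/7, 8/7, 7/3


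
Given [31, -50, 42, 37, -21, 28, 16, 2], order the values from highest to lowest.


Original list: [31, -50, 42, 37, -21, 28, 16, 2]
Repeatedly take the largest remaining element:
  Remaining [31, -50, 42, 37, -21, 28, 16, 2] -> largest is 42
  Remaining [31, -50, 37, -21, 28, 16, 2] -> largest is 37
  Remaining [31, -50, -21, 28, 16, 2] -> largest is 31
  Remaining [-50, -21, 28, 16, 2] -> largest is 28
  Remaining [-50, -21, 16, 2] -> largest is 16
  Remaining [-50, -21, 2] -> largest is 2
  Remaining [-50, -21] -> largest is -21
  Remaining [-50] -> largest is -50
Collecting the picks in order gives the descending list.
Final answer: [42, 37, 31, 28, 16, 2, -21, -50]


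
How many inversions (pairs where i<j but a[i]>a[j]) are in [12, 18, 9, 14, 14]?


For each element, count the later elements that are smaller than it:
  12 (index 0): smaller elements after it = [9] -> 1
  18 (index 1): smaller elements after it = [9, 14, 14] -> 3
  9 (index 2): smaller elements after it = [] -> 0
  14 (index 3): smaller elements after it = [] -> 0
Total inversions = 1 + 3 + 0 + 0 = 4
Final answer: 4


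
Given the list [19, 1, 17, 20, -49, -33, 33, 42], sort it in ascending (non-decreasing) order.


Original list: [19, 1, 17, 20, -49, -33, 33, 42]
Repeatedly take the smallest remaining element:
  Remaining [19, 1, 17, 20, -49, -33, 33, 42] -> smallest is -49
  Remaining [19, 1, 17, 20, -33, 33, 42] -> smallest is -33
  Remaining [19, 1, 17, 20, 33, 42] -> smallest is 1
  Remaining [19, 17, 20, 33, 42] -> smallest is 17
  Remaining [19, 20, 33, 42] -> smallest is 19
  Remaining [20, 33, 42] -> smallest is 20
  Remaining [33, 42] -> smallest is 33
  Remaining [42] -> smallest is 42
Collecting the picks in order gives the sorted list.
Final answer: [-49, -33, 1, 17, 19, 20, 33, 42]


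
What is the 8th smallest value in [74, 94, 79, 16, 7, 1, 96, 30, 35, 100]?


Sort ascending: [1, 7, 16, 30, 35, 74, 79, 94, 96, 100]
The 8th element (1-indexed) is at index 7.
Value = 94
Final answer: 94


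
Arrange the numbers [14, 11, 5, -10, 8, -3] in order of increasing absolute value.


Compute absolute values:
  |14| = 14
  |11| = 11
  |5| = 5
  |-10| = 10
  |8| = 8
  |-3| = 3
Absolute values in increasing order: 3 < 5 < 8 < 10 < 11 < 14
Listing the original numbers in that order gives the answer.
Final answer: [-3, 5, 8, -10, 11, 14]


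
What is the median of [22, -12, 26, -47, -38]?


First, sort the list: [-47, -38, -12, 22, 26]
The list has 5 elements (odd count).
The middle index is 2 (0-based), and the element there is -12.
Final answer: -12


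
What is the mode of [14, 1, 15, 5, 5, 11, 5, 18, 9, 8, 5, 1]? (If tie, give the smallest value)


Count the frequency of each value:
  1 appears 2 time(s)
  5 appears 4 time(s)
  8 appears 1 time(s)
  9 appears 1 time(s)
  11 appears 1 time(s)
  14 appears 1 time(s)
  15 appears 1 time(s)
  18 appears 1 time(s)
Maximum frequency is 4.
Only 5 reaches that frequency, so it is the mode.
Final answer: 5


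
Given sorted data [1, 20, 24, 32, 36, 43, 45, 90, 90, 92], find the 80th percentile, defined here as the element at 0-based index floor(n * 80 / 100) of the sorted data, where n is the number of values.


The dataset has n = 10 elements.
Index = floor(10 * 80 / 100) = floor(800 / 100) = floor(8) = 8
Counting from index 0 in the sorted data, the element at index 8 is 90.
Final answer: 90


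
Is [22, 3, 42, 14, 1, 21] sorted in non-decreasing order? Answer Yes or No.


Check consecutive pairs:
  22 <= 3? False
  3 <= 42? True
  42 <= 14? False
  14 <= 1? False
  1 <= 21? True
3 consecutive pair(s) are out of order, so the list is not sorted.
Final answer: No


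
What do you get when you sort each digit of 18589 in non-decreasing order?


The number 18589 has digits: 1, 8, 5, 8, 9
Sorted: 1, 5, 8, 8, 9
Joining the sorted digits gives the result.
Final answer: 15889


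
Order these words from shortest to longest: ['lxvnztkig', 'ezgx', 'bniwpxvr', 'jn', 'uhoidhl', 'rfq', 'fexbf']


Compute lengths:
  'lxvnztkig' has length 9
  'ezgx' has length 4
  'bniwpxvr' has length 8
  'jn' has length 2
  'uhoidhl' has length 7
  'rfq' has length 3
  'fexbf' has length 5
Lengths in increasing order: 2 < 3 < 4 < 5 < 7 < 8 < 9
Listing the words in that order gives the answer.
Final answer: ['jn', 'rfq', 'ezgx', 'fexbf', 'uhoidhl', 'bniwpxvr', 'lxvnztkig']


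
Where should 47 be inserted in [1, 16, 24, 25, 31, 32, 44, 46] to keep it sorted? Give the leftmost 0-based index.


List is sorted: [1, 16, 24, 25, 31, 32, 44, 46]
We need the leftmost position where 47 can be inserted, i.e. the first index whose element is >= 47 (or the end of the list if none is).
Binary search with low=0, high=8 (0-based indices):
  low=0, high=8, mid=4: a[4]=31 < 47, so low = 5
  low=5, high=8, mid=6: a[6]=44 < 47, so low = 7
  low=7, high=8, mid=7: a[7]=46 < 47, so low = 8
Now low = high = 8, so the insertion index is 8.
Final answer: 8


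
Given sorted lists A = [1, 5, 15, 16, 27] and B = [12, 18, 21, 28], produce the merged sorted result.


List A: [1, 5, 15, 16, 27]
List B: [12, 18, 21, 28]
Repeatedly compare the front elements and take the smaller:
  1 vs 12 -> take 1
  5 vs 12 -> take 5
  15 vs 12 -> take 12
  15 vs 18 -> take 15
  16 vs 18 -> take 16
  27 vs 18 -> take 18
  27 vs 21 -> take 21
  27 vs 28 -> take 27
  A is exhausted; append the rest of B: [28]
Final answer: [1, 5, 12, 15, 16, 18, 21, 27, 28]


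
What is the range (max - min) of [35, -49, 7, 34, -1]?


Maximum value: 35
Minimum value: -49
Range = 35 - (-49) = 84
Final answer: 84


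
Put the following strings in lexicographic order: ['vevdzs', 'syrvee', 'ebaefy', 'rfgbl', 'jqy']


Compare strings character by character (the first differing letter decides):
  'ebaefy' < 'jqy' since 'e' < 'j' at position 1
  'jqy' < 'rfgbl' since 'j' < 'r' at position 1
  'rfgbl' < 'syrvee' since 'r' < 's' at position 1
  'syrvee' < 'vevdzs' since 's' < 'v' at position 1
Chaining these comparisons gives the alphabetical order.
Final answer: ['ebaefy', 'jqy', 'rfgbl', 'syrvee', 'vevdzs']


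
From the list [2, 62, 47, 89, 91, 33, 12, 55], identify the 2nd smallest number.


Sort ascending: [2, 12, 33, 47, 55, 62, 89, 91]
The 2nd element (1-indexed) is at index 1.
Value = 12
Final answer: 12


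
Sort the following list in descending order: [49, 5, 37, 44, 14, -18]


Original list: [49, 5, 37, 44, 14, -18]
Repeatedly take the largest remaining element:
  Remaining [49, 5, 37, 44, 14, -18] -> largest is 49
  Remaining [5, 37, 44, 14, -18] -> largest is 44
  Remaining [5, 37, 14, -18] -> largest is 37
  Remaining [5, 14, -18] -> largest is 14
  Remaining [5, -18] -> largest is 5
  Remaining [-18] -> largest is -18
Collecting the picks in order gives the descending list.
Final answer: [49, 44, 37, 14, 5, -18]


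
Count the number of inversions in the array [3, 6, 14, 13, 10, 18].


For each element, count the later elements that are smaller than it:
  3 (index 0): smaller elements after it = [] -> 0
  6 (index 1): smaller elements after it = [] -> 0
  14 (index 2): smaller elements after it = [13, 10] -> 2
  13 (index 3): smaller elements after it = [10] -> 1
  10 (index 4): smaller elements after it = [] -> 0
Total inversions = 0 + 0 + 2 + 1 + 0 = 3
Final answer: 3


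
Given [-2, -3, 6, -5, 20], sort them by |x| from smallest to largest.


Compute absolute values:
  |-2| = 2
  |-3| = 3
  |6| = 6
  |-5| = 5
  |20| = 20
Absolute values in increasing order: 2 < 3 < 5 < 6 < 20
Listing the original numbers in that order gives the answer.
Final answer: [-2, -3, -5, 6, 20]


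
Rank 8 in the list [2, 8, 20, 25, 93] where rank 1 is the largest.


Sort descending: [93, 25, 20, 8, 2]
Find 8 in the sorted list.
8 is at position 4.
Final answer: 4


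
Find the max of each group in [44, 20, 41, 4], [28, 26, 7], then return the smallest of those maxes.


Find max of each group:
  Group 1: [44, 20, 41, 4] -> max = 44
  Group 2: [28, 26, 7] -> max = 28
Maxes: [44, 28]
Minimum of maxes = 28
Final answer: 28


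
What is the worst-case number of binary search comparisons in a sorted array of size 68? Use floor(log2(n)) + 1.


Binary search halves the search space each step.
Maximum comparisons = floor(log2(68)) + 1
log2(68) = 6.0875
floor(log2(68)) = 6, so 6 + 1 = 7
Final answer: 7


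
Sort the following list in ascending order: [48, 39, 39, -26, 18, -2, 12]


Original list: [48, 39, 39, -26, 18, -2, 12]
Repeatedly take the smallest remaining element:
  Remaining [48, 39, 39, -26, 18, -2, 12] -> smallest is -26
  Remaining [48, 39, 39, 18, -2, 12] -> smallest is -2
  Remaining [48, 39, 39, 18, 12] -> smallest is 12
  Remaining [48, 39, 39, 18] -> smallest is 18
  Remaining [48, 39, 39] -> smallest is 39
  Remaining [48, 39] -> smallest is 39
  Remaining [48] -> smallest is 48
Collecting the picks in order gives the sorted list.
Final answer: [-26, -2, 12, 18, 39, 39, 48]


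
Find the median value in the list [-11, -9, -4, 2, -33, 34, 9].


First, sort the list: [-33, -11, -9, -4, 2, 9, 34]
The list has 7 elements (odd count).
The middle index is 3 (0-based), and the element there is -4.
Final answer: -4


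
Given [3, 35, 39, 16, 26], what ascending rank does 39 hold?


Sort ascending: [3, 16, 26, 35, 39]
Find 39 in the sorted list.
39 is at position 5 (1-indexed).
Final answer: 5


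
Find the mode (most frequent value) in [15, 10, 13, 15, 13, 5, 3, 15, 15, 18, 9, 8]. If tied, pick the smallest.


Count the frequency of each value:
  3 appears 1 time(s)
  5 appears 1 time(s)
  8 appears 1 time(s)
  9 appears 1 time(s)
  10 appears 1 time(s)
  13 appears 2 time(s)
  15 appears 4 time(s)
  18 appears 1 time(s)
Maximum frequency is 4.
Only 15 reaches that frequency, so it is the mode.
Final answer: 15


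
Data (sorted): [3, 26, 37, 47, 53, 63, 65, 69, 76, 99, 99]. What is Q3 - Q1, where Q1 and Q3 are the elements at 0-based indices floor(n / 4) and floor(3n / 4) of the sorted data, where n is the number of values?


The data has n = 11 elements.
Q1 index = floor(11 / 4) = floor(2.75) = 2; Q3 index = floor(3 * 11 / 4) = floor(8.25) = 8
Q1 = element at index 2 = 37
Q3 = element at index 8 = 76
IQR = 76 - 37 = 39
Final answer: 39


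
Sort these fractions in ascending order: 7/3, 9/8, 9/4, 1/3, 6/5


Convert to decimal for comparison:
  7/3 = 2.3333
  9/8 = 1.125
  9/4 = 2.25
  1/3 = 0.3333
  6/5 = 1.2
Decimals in increasing order: 0.3333 < 1.125 < 1.2 < 2.25 < 2.3333
Writing each back as its fraction gives the sorted order.
Final answer: 1/3, 9/8, 6/5, 9/4, 7/3


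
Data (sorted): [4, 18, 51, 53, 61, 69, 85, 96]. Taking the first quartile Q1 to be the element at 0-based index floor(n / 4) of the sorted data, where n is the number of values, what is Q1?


The list has n = 8 elements.
Q1 index = floor(8 / 4) = floor(2) = 2
Counting from index 0 in the sorted data, the element at index 2 is 51.
Final answer: 51


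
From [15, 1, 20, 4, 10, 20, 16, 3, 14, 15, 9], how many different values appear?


List all unique values:
Distinct values: [1, 3, 4, 9, 10, 14, 15, 16, 20]
Count = 9
Final answer: 9


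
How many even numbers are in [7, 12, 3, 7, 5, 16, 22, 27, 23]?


Check each element:
  7 is odd
  12 is even
  3 is odd
  7 is odd
  5 is odd
  16 is even
  22 is even
  27 is odd
  23 is odd
Evens: [12, 16, 22]
Count of evens = 3
Final answer: 3


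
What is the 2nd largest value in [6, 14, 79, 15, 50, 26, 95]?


Sort descending: [95, 79, 50, 26, 15, 14, 6]
The 2nd element (1-indexed) is at index 1.
Value = 79
Final answer: 79


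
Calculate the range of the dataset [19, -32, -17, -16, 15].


Maximum value: 19
Minimum value: -32
Range = 19 - (-32) = 51
Final answer: 51


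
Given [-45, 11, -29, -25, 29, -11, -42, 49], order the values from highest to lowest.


Original list: [-45, 11, -29, -25, 29, -11, -42, 49]
Repeatedly take the largest remaining element:
  Remaining [-45, 11, -29, -25, 29, -11, -42, 49] -> largest is 49
  Remaining [-45, 11, -29, -25, 29, -11, -42] -> largest is 29
  Remaining [-45, 11, -29, -25, -11, -42] -> largest is 11
  Remaining [-45, -29, -25, -11, -42] -> largest is -11
  Remaining [-45, -29, -25, -42] -> largest is -25
  Remaining [-45, -29, -42] -> largest is -29
  Remaining [-45, -42] -> largest is -42
  Remaining [-45] -> largest is -45
Collecting the picks in order gives the descending list.
Final answer: [49, 29, 11, -11, -25, -29, -42, -45]


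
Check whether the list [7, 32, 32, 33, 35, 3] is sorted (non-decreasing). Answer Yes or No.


Check consecutive pairs:
  7 <= 32? True
  32 <= 32? True
  32 <= 33? True
  33 <= 35? True
  35 <= 3? False
1 consecutive pair(s) are out of order, so the list is not sorted.
Final answer: No


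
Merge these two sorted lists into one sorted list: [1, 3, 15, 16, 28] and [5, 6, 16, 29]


List A: [1, 3, 15, 16, 28]
List B: [5, 6, 16, 29]
Repeatedly compare the front elements and take the smaller:
  1 vs 5 -> take 1
  3 vs 5 -> take 3
  15 vs 5 -> take 5
  15 vs 6 -> take 6
  15 vs 16 -> take 15
  16 vs 16 -> take 16
  28 vs 16 -> take 16
  28 vs 29 -> take 28
  A is exhausted; append the rest of B: [29]
Final answer: [1, 3, 5, 6, 15, 16, 16, 28, 29]


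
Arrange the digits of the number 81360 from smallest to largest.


The number 81360 has digits: 8, 1, 3, 6, 0
Sorted: 0, 1, 3, 6, 8
Joining the sorted digits gives the result.
Final answer: 01368


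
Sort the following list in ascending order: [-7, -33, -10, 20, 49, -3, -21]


Original list: [-7, -33, -10, 20, 49, -3, -21]
Repeatedly take the smallest remaining element:
  Remaining [-7, -33, -10, 20, 49, -3, -21] -> smallest is -33
  Remaining [-7, -10, 20, 49, -3, -21] -> smallest is -21
  Remaining [-7, -10, 20, 49, -3] -> smallest is -10
  Remaining [-7, 20, 49, -3] -> smallest is -7
  Remaining [20, 49, -3] -> smallest is -3
  Remaining [20, 49] -> smallest is 20
  Remaining [49] -> smallest is 49
Collecting the picks in order gives the sorted list.
Final answer: [-33, -21, -10, -7, -3, 20, 49]


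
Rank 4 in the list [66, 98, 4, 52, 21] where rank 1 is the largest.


Sort descending: [98, 66, 52, 21, 4]
Find 4 in the sorted list.
4 is at position 5.
Final answer: 5


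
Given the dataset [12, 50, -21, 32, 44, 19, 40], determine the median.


First, sort the list: [-21, 12, 19, 32, 40, 44, 50]
The list has 7 elements (odd count).
The middle index is 3 (0-based), and the element there is 32.
Final answer: 32


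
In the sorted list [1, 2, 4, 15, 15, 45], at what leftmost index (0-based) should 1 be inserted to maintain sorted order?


List is sorted: [1, 2, 4, 15, 15, 45]
We need the leftmost position where 1 can be inserted, i.e. the first index whose element is >= 1 (or the end of the list if none is).
Binary search with low=0, high=6 (0-based indices):
  low=0, high=6, mid=3: a[3]=15 >= 1, so high = 3
  low=0, high=3, mid=1: a[1]=2 >= 1, so high = 1
  low=0, high=1, mid=0: a[0]=1 >= 1, so high = 0
Now low = high = 0, so the insertion index is 0.
Final answer: 0


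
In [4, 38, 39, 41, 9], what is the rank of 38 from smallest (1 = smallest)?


Sort ascending: [4, 9, 38, 39, 41]
Find 38 in the sorted list.
38 is at position 3 (1-indexed).
Final answer: 3


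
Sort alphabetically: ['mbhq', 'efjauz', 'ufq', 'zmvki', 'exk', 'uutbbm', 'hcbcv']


Compare strings character by character (the first differing letter decides):
  'efjauz' < 'exk' since 'f' < 'x' at position 2
  'exk' < 'hcbcv' since 'e' < 'h' at position 1
  'hcbcv' < 'mbhq' since 'h' < 'm' at position 1
  'mbhq' < 'ufq' since 'm' < 'u' at position 1
  'ufq' < 'uutbbm' since 'f' < 'u' at position 2
  'uutbbm' < 'zmvki' since 'u' < 'z' at position 1
Chaining these comparisons gives the alphabetical order.
Final answer: ['efjauz', 'exk', 'hcbcv', 'mbhq', 'ufq', 'uutbbm', 'zmvki']


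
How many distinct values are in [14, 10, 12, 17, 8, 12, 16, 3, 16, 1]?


List all unique values:
Distinct values: [1, 3, 8, 10, 12, 14, 16, 17]
Count = 8
Final answer: 8


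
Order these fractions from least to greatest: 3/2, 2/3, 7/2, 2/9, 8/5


Convert to decimal for comparison:
  3/2 = 1.5
  2/3 = 0.6667
  7/2 = 3.5
  2/9 = 0.2222
  8/5 = 1.6
Decimals in increasing order: 0.2222 < 0.6667 < 1.5 < 1.6 < 3.5
Writing each back as its fraction gives the sorted order.
Final answer: 2/9, 2/3, 3/2, 8/5, 7/2


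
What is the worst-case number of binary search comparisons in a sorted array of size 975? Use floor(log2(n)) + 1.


Binary search halves the search space each step.
Maximum comparisons = floor(log2(975)) + 1
log2(975) = 9.9293
floor(log2(975)) = 9, so 9 + 1 = 10
Final answer: 10


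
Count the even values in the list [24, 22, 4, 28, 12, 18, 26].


Check each element:
  24 is even
  22 is even
  4 is even
  28 is even
  12 is even
  18 is even
  26 is even
Evens: [24, 22, 4, 28, 12, 18, 26]
Count of evens = 7
Final answer: 7


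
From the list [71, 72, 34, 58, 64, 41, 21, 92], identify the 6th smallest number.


Sort ascending: [21, 34, 41, 58, 64, 71, 72, 92]
The 6th element (1-indexed) is at index 5.
Value = 71
Final answer: 71


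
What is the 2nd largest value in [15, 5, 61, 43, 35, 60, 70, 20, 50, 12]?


Sort descending: [70, 61, 60, 50, 43, 35, 20, 15, 12, 5]
The 2nd element (1-indexed) is at index 1.
Value = 61
Final answer: 61


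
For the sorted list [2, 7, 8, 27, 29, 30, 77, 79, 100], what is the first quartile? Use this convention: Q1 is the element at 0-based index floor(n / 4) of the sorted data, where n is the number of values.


The list has n = 9 elements.
Q1 index = floor(9 / 4) = floor(2.25) = 2
Counting from index 0 in the sorted data, the element at index 2 is 8.
Final answer: 8


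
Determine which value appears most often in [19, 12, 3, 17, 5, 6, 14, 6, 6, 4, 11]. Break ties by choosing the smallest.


Count the frequency of each value:
  3 appears 1 time(s)
  4 appears 1 time(s)
  5 appears 1 time(s)
  6 appears 3 time(s)
  11 appears 1 time(s)
  12 appears 1 time(s)
  14 appears 1 time(s)
  17 appears 1 time(s)
  19 appears 1 time(s)
Maximum frequency is 3.
Only 6 reaches that frequency, so it is the mode.
Final answer: 6


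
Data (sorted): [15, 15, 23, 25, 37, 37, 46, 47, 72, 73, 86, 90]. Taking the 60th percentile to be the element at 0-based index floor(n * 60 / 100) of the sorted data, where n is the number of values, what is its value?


The dataset has n = 12 elements.
Index = floor(12 * 60 / 100) = floor(720 / 100) = floor(7.2) = 7
Counting from index 0 in the sorted data, the element at index 7 is 47.
Final answer: 47


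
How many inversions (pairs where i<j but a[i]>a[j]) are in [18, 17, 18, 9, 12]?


For each element, count the later elements that are smaller than it:
  18 (index 0): smaller elements after it = [17, 9, 12] -> 3
  17 (index 1): smaller elements after it = [9, 12] -> 2
  18 (index 2): smaller elements after it = [9, 12] -> 2
  9 (index 3): smaller elements after it = [] -> 0
Total inversions = 3 + 2 + 2 + 0 = 7
Final answer: 7


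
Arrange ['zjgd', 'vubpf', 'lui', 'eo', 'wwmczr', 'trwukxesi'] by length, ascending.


Compute lengths:
  'zjgd' has length 4
  'vubpf' has length 5
  'lui' has length 3
  'eo' has length 2
  'wwmczr' has length 6
  'trwukxesi' has length 9
Lengths in increasing order: 2 < 3 < 4 < 5 < 6 < 9
Listing the words in that order gives the answer.
Final answer: ['eo', 'lui', 'zjgd', 'vubpf', 'wwmczr', 'trwukxesi']


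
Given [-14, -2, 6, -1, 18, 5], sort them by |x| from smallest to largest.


Compute absolute values:
  |-14| = 14
  |-2| = 2
  |6| = 6
  |-1| = 1
  |18| = 18
  |5| = 5
Absolute values in increasing order: 1 < 2 < 5 < 6 < 14 < 18
Listing the original numbers in that order gives the answer.
Final answer: [-1, -2, 5, 6, -14, 18]


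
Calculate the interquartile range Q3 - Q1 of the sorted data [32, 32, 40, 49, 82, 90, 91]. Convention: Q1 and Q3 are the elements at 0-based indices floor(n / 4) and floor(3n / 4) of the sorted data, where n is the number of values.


The data has n = 7 elements.
Q1 index = floor(7 / 4) = floor(1.75) = 1; Q3 index = floor(3 * 7 / 4) = floor(5.25) = 5
Q1 = element at index 1 = 32
Q3 = element at index 5 = 90
IQR = 90 - 32 = 58
Final answer: 58


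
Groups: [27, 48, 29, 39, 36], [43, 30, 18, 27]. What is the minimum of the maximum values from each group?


Find max of each group:
  Group 1: [27, 48, 29, 39, 36] -> max = 48
  Group 2: [43, 30, 18, 27] -> max = 43
Maxes: [48, 43]
Minimum of maxes = 43
Final answer: 43


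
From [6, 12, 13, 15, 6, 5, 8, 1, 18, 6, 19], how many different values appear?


List all unique values:
Distinct values: [1, 5, 6, 8, 12, 13, 15, 18, 19]
Count = 9
Final answer: 9


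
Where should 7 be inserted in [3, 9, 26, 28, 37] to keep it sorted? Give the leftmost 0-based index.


List is sorted: [3, 9, 26, 28, 37]
We need the leftmost position where 7 can be inserted, i.e. the first index whose element is >= 7 (or the end of the list if none is).
Binary search with low=0, high=5 (0-based indices):
  low=0, high=5, mid=2: a[2]=26 >= 7, so high = 2
  low=0, high=2, mid=1: a[1]=9 >= 7, so high = 1
  low=0, high=1, mid=0: a[0]=3 < 7, so low = 1
Now low = high = 1, so the insertion index is 1.
Final answer: 1


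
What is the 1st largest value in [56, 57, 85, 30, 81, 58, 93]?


Sort descending: [93, 85, 81, 58, 57, 56, 30]
The 1st element (1-indexed) is at index 0.
Value = 93
Final answer: 93


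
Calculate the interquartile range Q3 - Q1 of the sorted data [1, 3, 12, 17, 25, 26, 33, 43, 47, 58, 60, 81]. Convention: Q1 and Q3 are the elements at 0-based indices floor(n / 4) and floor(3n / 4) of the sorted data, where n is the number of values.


The data has n = 12 elements.
Q1 index = floor(12 / 4) = floor(3) = 3; Q3 index = floor(3 * 12 / 4) = floor(9) = 9
Q1 = element at index 3 = 17
Q3 = element at index 9 = 58
IQR = 58 - 17 = 41
Final answer: 41


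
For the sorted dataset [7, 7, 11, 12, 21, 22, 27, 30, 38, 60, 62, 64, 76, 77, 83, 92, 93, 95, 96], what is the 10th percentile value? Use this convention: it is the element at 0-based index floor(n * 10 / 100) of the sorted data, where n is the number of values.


The dataset has n = 19 elements.
Index = floor(19 * 10 / 100) = floor(190 / 100) = floor(1.9) = 1
Counting from index 0 in the sorted data, the element at index 1 is 7.
Final answer: 7


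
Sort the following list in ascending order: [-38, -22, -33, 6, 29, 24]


Original list: [-38, -22, -33, 6, 29, 24]
Repeatedly take the smallest remaining element:
  Remaining [-38, -22, -33, 6, 29, 24] -> smallest is -38
  Remaining [-22, -33, 6, 29, 24] -> smallest is -33
  Remaining [-22, 6, 29, 24] -> smallest is -22
  Remaining [6, 29, 24] -> smallest is 6
  Remaining [29, 24] -> smallest is 24
  Remaining [29] -> smallest is 29
Collecting the picks in order gives the sorted list.
Final answer: [-38, -33, -22, 6, 24, 29]


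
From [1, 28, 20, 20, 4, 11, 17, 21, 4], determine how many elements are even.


Check each element:
  1 is odd
  28 is even
  20 is even
  20 is even
  4 is even
  11 is odd
  17 is odd
  21 is odd
  4 is even
Evens: [28, 20, 20, 4, 4]
Count of evens = 5
Final answer: 5


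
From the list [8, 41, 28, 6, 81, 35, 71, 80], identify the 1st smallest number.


Sort ascending: [6, 8, 28, 35, 41, 71, 80, 81]
The 1st element (1-indexed) is at index 0.
Value = 6
Final answer: 6


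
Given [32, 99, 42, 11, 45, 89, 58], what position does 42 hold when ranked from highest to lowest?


Sort descending: [99, 89, 58, 45, 42, 32, 11]
Find 42 in the sorted list.
42 is at position 5.
Final answer: 5


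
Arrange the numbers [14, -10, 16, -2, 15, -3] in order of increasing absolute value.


Compute absolute values:
  |14| = 14
  |-10| = 10
  |16| = 16
  |-2| = 2
  |15| = 15
  |-3| = 3
Absolute values in increasing order: 2 < 3 < 10 < 14 < 15 < 16
Listing the original numbers in that order gives the answer.
Final answer: [-2, -3, -10, 14, 15, 16]


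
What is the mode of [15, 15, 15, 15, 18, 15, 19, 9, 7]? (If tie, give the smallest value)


Count the frequency of each value:
  7 appears 1 time(s)
  9 appears 1 time(s)
  15 appears 5 time(s)
  18 appears 1 time(s)
  19 appears 1 time(s)
Maximum frequency is 5.
Only 15 reaches that frequency, so it is the mode.
Final answer: 15


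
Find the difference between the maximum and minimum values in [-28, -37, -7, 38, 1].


Maximum value: 38
Minimum value: -37
Range = 38 - (-37) = 75
Final answer: 75


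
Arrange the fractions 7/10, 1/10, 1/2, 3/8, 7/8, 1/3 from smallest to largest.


Convert to decimal for comparison:
  7/10 = 0.7
  1/10 = 0.1
  1/2 = 0.5
  3/8 = 0.375
  7/8 = 0.875
  1/3 = 0.3333
Decimals in increasing order: 0.1 < 0.3333 < 0.375 < 0.5 < 0.7 < 0.875
Writing each back as its fraction gives the sorted order.
Final answer: 1/10, 1/3, 3/8, 1/2, 7/10, 7/8


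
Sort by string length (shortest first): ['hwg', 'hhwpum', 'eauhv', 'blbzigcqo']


Compute lengths:
  'hwg' has length 3
  'hhwpum' has length 6
  'eauhv' has length 5
  'blbzigcqo' has length 9
Lengths in increasing order: 3 < 5 < 6 < 9
Listing the words in that order gives the answer.
Final answer: ['hwg', 'eauhv', 'hhwpum', 'blbzigcqo']


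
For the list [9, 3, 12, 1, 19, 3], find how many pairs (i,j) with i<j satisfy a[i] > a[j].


For each element, count the later elements that are smaller than it:
  9 (index 0): smaller elements after it = [3, 1, 3] -> 3
  3 (index 1): smaller elements after it = [1] -> 1
  12 (index 2): smaller elements after it = [1, 3] -> 2
  1 (index 3): smaller elements after it = [] -> 0
  19 (index 4): smaller elements after it = [3] -> 1
Total inversions = 3 + 1 + 2 + 0 + 1 = 7
Final answer: 7


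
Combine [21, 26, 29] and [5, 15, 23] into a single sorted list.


List A: [21, 26, 29]
List B: [5, 15, 23]
Repeatedly compare the front elements and take the smaller:
  21 vs 5 -> take 5
  21 vs 15 -> take 15
  21 vs 23 -> take 21
  26 vs 23 -> take 23
  B is exhausted; append the rest of A: [26, 29]
Final answer: [5, 15, 21, 23, 26, 29]


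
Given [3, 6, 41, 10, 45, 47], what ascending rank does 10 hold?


Sort ascending: [3, 6, 10, 41, 45, 47]
Find 10 in the sorted list.
10 is at position 3 (1-indexed).
Final answer: 3


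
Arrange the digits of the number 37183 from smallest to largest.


The number 37183 has digits: 3, 7, 1, 8, 3
Sorted: 1, 3, 3, 7, 8
Joining the sorted digits gives the result.
Final answer: 13378


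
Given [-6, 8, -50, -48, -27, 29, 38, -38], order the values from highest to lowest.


Original list: [-6, 8, -50, -48, -27, 29, 38, -38]
Repeatedly take the largest remaining element:
  Remaining [-6, 8, -50, -48, -27, 29, 38, -38] -> largest is 38
  Remaining [-6, 8, -50, -48, -27, 29, -38] -> largest is 29
  Remaining [-6, 8, -50, -48, -27, -38] -> largest is 8
  Remaining [-6, -50, -48, -27, -38] -> largest is -6
  Remaining [-50, -48, -27, -38] -> largest is -27
  Remaining [-50, -48, -38] -> largest is -38
  Remaining [-50, -48] -> largest is -48
  Remaining [-50] -> largest is -50
Collecting the picks in order gives the descending list.
Final answer: [38, 29, 8, -6, -27, -38, -48, -50]


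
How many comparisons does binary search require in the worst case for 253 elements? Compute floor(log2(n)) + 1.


Binary search halves the search space each step.
Maximum comparisons = floor(log2(253)) + 1
log2(253) = 7.983
floor(log2(253)) = 7, so 7 + 1 = 8
Final answer: 8


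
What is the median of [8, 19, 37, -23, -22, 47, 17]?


First, sort the list: [-23, -22, 8, 17, 19, 37, 47]
The list has 7 elements (odd count).
The middle index is 3 (0-based), and the element there is 17.
Final answer: 17


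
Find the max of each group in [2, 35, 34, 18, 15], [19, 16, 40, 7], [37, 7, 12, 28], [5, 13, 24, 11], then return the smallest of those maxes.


Find max of each group:
  Group 1: [2, 35, 34, 18, 15] -> max = 35
  Group 2: [19, 16, 40, 7] -> max = 40
  Group 3: [37, 7, 12, 28] -> max = 37
  Group 4: [5, 13, 24, 11] -> max = 24
Maxes: [35, 40, 37, 24]
Minimum of maxes = 24
Final answer: 24


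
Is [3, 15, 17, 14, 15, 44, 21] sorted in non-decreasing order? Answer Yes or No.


Check consecutive pairs:
  3 <= 15? True
  15 <= 17? True
  17 <= 14? False
  14 <= 15? True
  15 <= 44? True
  44 <= 21? False
2 consecutive pair(s) are out of order, so the list is not sorted.
Final answer: No


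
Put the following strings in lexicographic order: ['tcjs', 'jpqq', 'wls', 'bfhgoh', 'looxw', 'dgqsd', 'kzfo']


Compare strings character by character (the first differing letter decides):
  'bfhgoh' < 'dgqsd' since 'b' < 'd' at position 1
  'dgqsd' < 'jpqq' since 'd' < 'j' at position 1
  'jpqq' < 'kzfo' since 'j' < 'k' at position 1
  'kzfo' < 'looxw' since 'k' < 'l' at position 1
  'looxw' < 'tcjs' since 'l' < 't' at position 1
  'tcjs' < 'wls' since 't' < 'w' at position 1
Chaining these comparisons gives the alphabetical order.
Final answer: ['bfhgoh', 'dgqsd', 'jpqq', 'kzfo', 'looxw', 'tcjs', 'wls']


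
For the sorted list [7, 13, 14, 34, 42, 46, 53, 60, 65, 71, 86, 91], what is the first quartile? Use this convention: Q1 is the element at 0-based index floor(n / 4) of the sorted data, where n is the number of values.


The list has n = 12 elements.
Q1 index = floor(12 / 4) = floor(3) = 3
Counting from index 0 in the sorted data, the element at index 3 is 34.
Final answer: 34
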